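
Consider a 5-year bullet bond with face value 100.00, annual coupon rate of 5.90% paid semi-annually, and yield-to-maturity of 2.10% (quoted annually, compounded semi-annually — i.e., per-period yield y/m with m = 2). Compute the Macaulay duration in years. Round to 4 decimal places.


Answer: Macaulay duration = 4.4583 years

Derivation:
Coupon per period c = face * coupon_rate / m = 2.950000
Periods per year m = 2; per-period yield y/m = 0.010500
Number of cashflows N = 10
Cashflows (t years, CF_t, discount factor 1/(1+y/m)^(m*t), PV):
  t = 0.5000: CF_t = 2.950000, DF = 0.989609, PV = 2.919347
  t = 1.0000: CF_t = 2.950000, DF = 0.979326, PV = 2.889012
  t = 1.5000: CF_t = 2.950000, DF = 0.969150, PV = 2.858993
  t = 2.0000: CF_t = 2.950000, DF = 0.959080, PV = 2.829285
  t = 2.5000: CF_t = 2.950000, DF = 0.949114, PV = 2.799887
  t = 3.0000: CF_t = 2.950000, DF = 0.939252, PV = 2.770793
  t = 3.5000: CF_t = 2.950000, DF = 0.929492, PV = 2.742002
  t = 4.0000: CF_t = 2.950000, DF = 0.919834, PV = 2.713510
  t = 4.5000: CF_t = 2.950000, DF = 0.910276, PV = 2.685314
  t = 5.0000: CF_t = 102.950000, DF = 0.900818, PV = 92.739163
Price P = sum_t PV_t = 117.947307
Macaulay numerator sum_t t * PV_t:
  t * PV_t at t = 0.5000: 1.459673
  t * PV_t at t = 1.0000: 2.889012
  t * PV_t at t = 1.5000: 4.288489
  t * PV_t at t = 2.0000: 5.658571
  t * PV_t at t = 2.5000: 6.999716
  t * PV_t at t = 3.0000: 8.312380
  t * PV_t at t = 3.5000: 9.597008
  t * PV_t at t = 4.0000: 10.854041
  t * PV_t at t = 4.5000: 12.083915
  t * PV_t at t = 5.0000: 463.695816
Macaulay duration D = (sum_t t * PV_t) / P = 525.838621 / 117.947307 = 4.458250


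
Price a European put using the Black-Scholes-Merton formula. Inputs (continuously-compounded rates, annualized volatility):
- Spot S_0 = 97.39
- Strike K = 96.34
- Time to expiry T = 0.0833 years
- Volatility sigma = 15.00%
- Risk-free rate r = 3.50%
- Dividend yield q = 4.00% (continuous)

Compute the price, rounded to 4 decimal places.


d1 = (ln(S/K) + (r - q + 0.5*sigma^2) * T) / (sigma * sqrt(T)) = 0.26241338
d2 = d1 - sigma * sqrt(T) = 0.21912077
exp(-rT) = 0.99708875; exp(-qT) = 0.99667354
P = K * exp(-rT) * N(-d2) - S_0 * exp(-qT) * N(-d1)
N(-d1) = 0.39650138; N(-d2) = 0.41327799
P = 96.3400 * 0.99708875 * 0.41327799 - 97.3900 * 0.99667354 * 0.39650138 = 1.2125

Answer: Price = 1.2125


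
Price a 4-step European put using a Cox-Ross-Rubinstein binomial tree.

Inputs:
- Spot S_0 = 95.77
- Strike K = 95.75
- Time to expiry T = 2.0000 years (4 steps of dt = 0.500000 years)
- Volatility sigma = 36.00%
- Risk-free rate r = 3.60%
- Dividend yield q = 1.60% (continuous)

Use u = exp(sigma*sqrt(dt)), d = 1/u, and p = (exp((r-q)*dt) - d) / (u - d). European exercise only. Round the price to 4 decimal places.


Answer: Price = V(0,0) = 15.4025

Derivation:
dt = T/N = 0.500000
u = exp(sigma*sqrt(dt)) = 1.289892; d = 1/u = 0.775259
p = (exp((r-q)*dt) - d) / (u - d) = 0.456231
Discount per step: exp(-r*dt) = 0.982161
Stock lattice S(k, i) with i counting down-moves:
  k=0: S(0,0) = 95.7700
  k=1: S(1,0) = 123.5330; S(1,1) = 74.2465
  k=2: S(2,0) = 159.3442; S(2,1) = 95.7700; S(2,2) = 57.5603
  k=3: S(3,0) = 205.5367; S(3,1) = 123.5330; S(3,2) = 74.2465; S(3,3) = 44.6241
  k=4: S(4,0) = 265.1202; S(4,1) = 159.3442; S(4,2) = 95.7700; S(4,3) = 57.5603; S(4,4) = 34.5952
Terminal payoffs V(N, i) = max(K - S_T, 0):
  V(4,0) = 0.000000; V(4,1) = 0.000000; V(4,2) = 0.000000; V(4,3) = 38.189728; V(4,4) = 61.154773
Backward induction: V(k, i) = exp(-r*dt) * [p * V(k+1, i) + (1-p) * V(k+1, i+1)].
  V(3,0) = exp(-r*dt) * [p*0.000000 + (1-p)*0.000000] = 0.000000
  V(3,1) = exp(-r*dt) * [p*0.000000 + (1-p)*0.000000] = 0.000000
  V(3,2) = exp(-r*dt) * [p*0.000000 + (1-p)*38.189728] = 20.395953
  V(3,3) = exp(-r*dt) * [p*38.189728 + (1-p)*61.154773] = 49.773384
  V(2,0) = exp(-r*dt) * [p*0.000000 + (1-p)*0.000000] = 0.000000
  V(2,1) = exp(-r*dt) * [p*0.000000 + (1-p)*20.395953] = 10.892848
  V(2,2) = exp(-r*dt) * [p*20.395953 + (1-p)*49.773384] = 35.721688
  V(1,0) = exp(-r*dt) * [p*0.000000 + (1-p)*10.892848] = 5.817534
  V(1,1) = exp(-r*dt) * [p*10.892848 + (1-p)*35.721688] = 23.958847
  V(0,0) = exp(-r*dt) * [p*5.817534 + (1-p)*23.958847] = 15.402469


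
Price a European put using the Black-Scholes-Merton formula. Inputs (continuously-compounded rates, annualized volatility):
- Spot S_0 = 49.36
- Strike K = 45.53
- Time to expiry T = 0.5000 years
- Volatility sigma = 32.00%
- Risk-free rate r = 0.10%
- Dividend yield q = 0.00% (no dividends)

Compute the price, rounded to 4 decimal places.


d1 = (ln(S/K) + (r - q + 0.5*sigma^2) * T) / (sigma * sqrt(T)) = 0.47229841
d2 = d1 - sigma * sqrt(T) = 0.24602424
exp(-rT) = 0.99950012; exp(-qT) = 1.00000000
P = K * exp(-rT) * N(-d2) - S_0 * exp(-qT) * N(-d1)
N(-d1) = 0.31835690; N(-d2) = 0.40283173
P = 45.5300 * 0.99950012 * 0.40283173 - 49.3600 * 1.00000000 * 0.31835690 = 2.6177

Answer: Price = 2.6177


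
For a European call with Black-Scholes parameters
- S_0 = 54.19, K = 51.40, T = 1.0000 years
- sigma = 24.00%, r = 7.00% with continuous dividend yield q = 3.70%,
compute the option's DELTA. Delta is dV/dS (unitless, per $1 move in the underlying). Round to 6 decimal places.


Answer: Delta = 0.658753

Derivation:
d1 = 0.4777425713; d2 = 0.2377425713
phi(d1) = 0.3559170733; exp(-qT) = 0.9636761353; exp(-rT) = 0.9323938199
N(d1) = 0.6835832799
Delta = exp(-qT) * N(d1) = 0.9636761353 * 0.6835832799 = 0.658753


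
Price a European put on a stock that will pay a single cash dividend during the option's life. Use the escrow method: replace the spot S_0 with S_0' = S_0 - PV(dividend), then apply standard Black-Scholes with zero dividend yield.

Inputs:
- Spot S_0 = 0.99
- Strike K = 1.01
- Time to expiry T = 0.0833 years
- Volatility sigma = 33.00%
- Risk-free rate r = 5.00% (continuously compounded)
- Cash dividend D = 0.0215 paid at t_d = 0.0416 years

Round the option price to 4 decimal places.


PV(D) = D * exp(-r * t_d) = 0.0215 * 0.99792216 = 0.02145533
S_0' = S_0 - PV(D) = 0.9900 - 0.02145533 = 0.96854467
d1 = (ln(S_0'/K) + (r + sigma^2/2)*T) / (sigma*sqrt(T)) = -0.34868766
d2 = d1 - sigma*sqrt(T) = -0.44393140
exp(-rT) = 0.99584366
N(-d1) = 0.63633809; N(-d2) = 0.67145391
P = K * exp(-rT) * N(-d2) - S_0' * N(-d1) = 1.0100 * 0.99584366 * 0.67145391 - 0.96854467 * 0.63633809 = 0.0590

Answer: Price = 0.0590


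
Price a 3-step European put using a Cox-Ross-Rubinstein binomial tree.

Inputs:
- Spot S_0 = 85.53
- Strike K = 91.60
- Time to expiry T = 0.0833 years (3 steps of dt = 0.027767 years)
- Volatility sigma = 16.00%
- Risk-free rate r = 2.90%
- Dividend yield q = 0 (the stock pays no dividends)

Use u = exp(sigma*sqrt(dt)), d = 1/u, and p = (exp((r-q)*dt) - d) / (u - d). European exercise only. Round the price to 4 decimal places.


Answer: Price = V(0,0) = 5.9869

Derivation:
dt = T/N = 0.027767
u = exp(sigma*sqrt(dt)) = 1.027020; d = 1/u = 0.973691
p = (exp((r-q)*dt) - d) / (u - d) = 0.508440
Discount per step: exp(-r*dt) = 0.999195
Stock lattice S(k, i) with i counting down-moves:
  k=0: S(0,0) = 85.5300
  k=1: S(1,0) = 87.8410; S(1,1) = 83.2798
  k=2: S(2,0) = 90.2145; S(2,1) = 85.5300; S(2,2) = 81.0888
  k=3: S(3,0) = 92.6521; S(3,1) = 87.8410; S(3,2) = 83.2798; S(3,3) = 78.9554
Terminal payoffs V(N, i) = max(K - S_T, 0):
  V(3,0) = 0.000000; V(3,1) = 3.758986; V(3,2) = 8.320214; V(3,3) = 12.644595
Backward induction: V(k, i) = exp(-r*dt) * [p * V(k+1, i) + (1-p) * V(k+1, i+1)].
  V(2,0) = exp(-r*dt) * [p*0.000000 + (1-p)*3.758986] = 1.846278
  V(2,1) = exp(-r*dt) * [p*3.758986 + (1-p)*8.320214] = 5.996270
  V(2,2) = exp(-r*dt) * [p*8.320214 + (1-p)*12.644595] = 10.437497
  V(1,0) = exp(-r*dt) * [p*1.846278 + (1-p)*5.996270] = 3.883118
  V(1,1) = exp(-r*dt) * [p*5.996270 + (1-p)*10.437497] = 8.172814
  V(0,0) = exp(-r*dt) * [p*3.883118 + (1-p)*8.172814] = 5.986936


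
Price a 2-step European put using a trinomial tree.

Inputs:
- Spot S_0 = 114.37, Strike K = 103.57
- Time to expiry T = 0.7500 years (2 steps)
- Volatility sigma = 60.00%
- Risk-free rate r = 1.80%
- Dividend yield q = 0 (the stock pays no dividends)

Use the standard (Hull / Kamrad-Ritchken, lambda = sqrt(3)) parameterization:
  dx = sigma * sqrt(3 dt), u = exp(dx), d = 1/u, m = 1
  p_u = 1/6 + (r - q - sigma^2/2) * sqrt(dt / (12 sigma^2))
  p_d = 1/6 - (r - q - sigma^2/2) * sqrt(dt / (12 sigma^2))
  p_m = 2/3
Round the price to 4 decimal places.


Answer: Price = V(0,0) = 15.3845

Derivation:
dt = T/N = 0.375000; dx = sigma*sqrt(3*dt) = 0.636396
u = exp(dx) = 1.889658; d = 1/u = 0.529196
p_u = 0.118937, p_m = 0.666667, p_d = 0.214396
Discount per step: exp(-r*dt) = 0.993273
Stock lattice S(k, j) with j the centered position index:
  k=0: S(0,+0) = 114.3700
  k=1: S(1,-1) = 60.5242; S(1,+0) = 114.3700; S(1,+1) = 216.1202
  k=2: S(2,-2) = 32.0292; S(2,-1) = 60.5242; S(2,+0) = 114.3700; S(2,+1) = 216.1202; S(2,+2) = 408.3934
Terminal payoffs V(N, j) = max(K - S_T, 0):
  V(2,-2) = 71.540844; V(2,-1) = 43.045835; V(2,+0) = 0.000000; V(2,+1) = 0.000000; V(2,+2) = 0.000000
Backward induction: V(k, j) = exp(-r*dt) * [p_u * V(k+1, j+1) + p_m * V(k+1, j) + p_d * V(k+1, j-1)]
  V(1,-1) = exp(-r*dt) * [p_u*0.000000 + p_m*43.045835 + p_d*71.540844] = 43.739084
  V(1,+0) = exp(-r*dt) * [p_u*0.000000 + p_m*0.000000 + p_d*43.045835] = 9.166786
  V(1,+1) = exp(-r*dt) * [p_u*0.000000 + p_m*0.000000 + p_d*0.000000] = 0.000000
  V(0,+0) = exp(-r*dt) * [p_u*0.000000 + p_m*9.166786 + p_d*43.739084] = 15.384495


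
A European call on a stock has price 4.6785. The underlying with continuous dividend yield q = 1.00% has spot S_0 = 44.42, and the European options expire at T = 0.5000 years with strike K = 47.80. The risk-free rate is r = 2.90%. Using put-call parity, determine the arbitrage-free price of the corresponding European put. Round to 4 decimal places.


Answer: Put price = 7.5919

Derivation:
Put-call parity: C - P = S_0 * exp(-qT) - K * exp(-rT).
S_0 * exp(-qT) = 44.4200 * 0.99501248 = 44.19845433
K * exp(-rT) = 47.8000 * 0.98560462 = 47.11190078
P = C - S*exp(-qT) + K*exp(-rT)
P = 4.6785 - 44.19845433 + 47.11190078 = 7.5919


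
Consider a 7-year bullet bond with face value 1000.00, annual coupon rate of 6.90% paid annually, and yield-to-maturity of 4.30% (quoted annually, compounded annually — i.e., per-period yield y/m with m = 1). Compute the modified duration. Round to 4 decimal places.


Answer: Modified duration = 5.6336

Derivation:
Coupon per period c = face * coupon_rate / m = 69.000000
Periods per year m = 1; per-period yield y/m = 0.043000
Number of cashflows N = 7
Cashflows (t years, CF_t, discount factor 1/(1+y/m)^(m*t), PV):
  t = 1.0000: CF_t = 69.000000, DF = 0.958773, PV = 66.155321
  t = 2.0000: CF_t = 69.000000, DF = 0.919245, PV = 63.427921
  t = 3.0000: CF_t = 69.000000, DF = 0.881347, PV = 60.812963
  t = 4.0000: CF_t = 69.000000, DF = 0.845012, PV = 58.305813
  t = 5.0000: CF_t = 69.000000, DF = 0.810174, PV = 55.902026
  t = 6.0000: CF_t = 69.000000, DF = 0.776773, PV = 53.597340
  t = 7.0000: CF_t = 1069.000000, DF = 0.744749, PV = 796.136520
Price P = sum_t PV_t = 1154.337905
First compute Macaulay numerator sum_t t * PV_t:
  t * PV_t at t = 1.0000: 66.155321
  t * PV_t at t = 2.0000: 126.855841
  t * PV_t at t = 3.0000: 182.438890
  t * PV_t at t = 4.0000: 233.223253
  t * PV_t at t = 5.0000: 279.510130
  t * PV_t at t = 6.0000: 321.584043
  t * PV_t at t = 7.0000: 5572.955641
Macaulay duration D = 6782.723119 / 1154.337905 = 5.875856
Modified duration = D / (1 + y/m) = 5.875856 / (1 + 0.043000) = 5.633611


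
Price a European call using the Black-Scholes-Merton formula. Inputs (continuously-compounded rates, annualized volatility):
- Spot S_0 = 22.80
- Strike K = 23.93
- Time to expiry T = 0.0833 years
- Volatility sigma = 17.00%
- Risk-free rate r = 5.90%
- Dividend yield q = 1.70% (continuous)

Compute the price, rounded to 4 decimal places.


d1 = (ln(S/K) + (r - q + 0.5*sigma^2) * T) / (sigma * sqrt(T)) = -0.89004625
d2 = d1 - sigma * sqrt(T) = -0.93911121
exp(-rT) = 0.99509736; exp(-qT) = 0.99858490
C = S_0 * exp(-qT) * N(d1) - K * exp(-rT) * N(d2)
N(d1) = 0.18672053; N(d2) = 0.17383683
C = 22.8000 * 0.99858490 * 0.18672053 - 23.9300 * 0.99509736 * 0.17383683 = 0.1117

Answer: Price = 0.1117


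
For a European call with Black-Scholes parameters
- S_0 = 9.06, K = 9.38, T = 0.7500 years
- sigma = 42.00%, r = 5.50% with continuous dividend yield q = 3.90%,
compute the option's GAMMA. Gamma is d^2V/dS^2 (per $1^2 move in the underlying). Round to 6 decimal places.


d1 = 0.1194272594; d2 = -0.2443034102
phi(d1) = 0.3961073699; exp(-qT) = 0.9711736407; exp(-rT) = 0.9595892027
Gamma = exp(-qT) * phi(d1) / (S * sigma * sqrt(T)) = 0.9711736407 * 0.3961073699 / (9.0600 * 0.4200 * 0.8660254038) = 0.116735

Answer: Gamma = 0.116735


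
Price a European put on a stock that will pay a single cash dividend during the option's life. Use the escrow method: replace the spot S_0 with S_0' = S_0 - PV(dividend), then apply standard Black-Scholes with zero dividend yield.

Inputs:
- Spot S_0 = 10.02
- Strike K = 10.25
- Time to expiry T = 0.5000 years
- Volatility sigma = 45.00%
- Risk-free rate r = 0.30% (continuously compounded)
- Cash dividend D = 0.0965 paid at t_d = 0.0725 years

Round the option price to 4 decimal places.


Answer: Price = 1.4356

Derivation:
PV(D) = D * exp(-r * t_d) = 0.0965 * 0.99978252 = 0.09647901
S_0' = S_0 - PV(D) = 10.0200 - 0.09647901 = 9.92352099
d1 = (ln(S_0'/K) + (r + sigma^2/2)*T) / (sigma*sqrt(T)) = 0.06208426
d2 = d1 - sigma*sqrt(T) = -0.25611379
exp(-rT) = 0.99850112
N(-d1) = 0.47524787; N(-d2) = 0.60106851
P = K * exp(-rT) * N(-d2) - S_0' * N(-d1) = 10.2500 * 0.99850112 * 0.60106851 - 9.92352099 * 0.47524787 = 1.4356


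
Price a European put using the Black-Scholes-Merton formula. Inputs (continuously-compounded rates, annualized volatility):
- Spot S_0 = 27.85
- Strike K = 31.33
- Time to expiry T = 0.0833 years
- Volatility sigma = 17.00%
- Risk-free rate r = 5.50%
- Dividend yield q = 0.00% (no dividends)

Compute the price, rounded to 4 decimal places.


Answer: Price = 3.3420

Derivation:
d1 = (ln(S/K) + (r - q + 0.5*sigma^2) * T) / (sigma * sqrt(T)) = -2.28183128
d2 = d1 - sigma * sqrt(T) = -2.33089624
exp(-rT) = 0.99542898; exp(-qT) = 1.00000000
P = K * exp(-rT) * N(-d2) - S_0 * exp(-qT) * N(-d1)
N(-d1) = 0.98875035; N(-d2) = 0.99012058
P = 31.3300 * 0.99542898 * 0.99012058 - 27.8500 * 1.00000000 * 0.98875035 = 3.3420


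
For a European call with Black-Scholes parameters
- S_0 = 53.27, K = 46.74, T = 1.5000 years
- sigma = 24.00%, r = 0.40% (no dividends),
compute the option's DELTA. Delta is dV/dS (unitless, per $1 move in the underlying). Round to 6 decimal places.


Answer: Delta = 0.729824

Derivation:
d1 = 0.6122805520; d2 = 0.3183417829
phi(d1) = 0.3307533755; exp(-qT) = 1.0000000000; exp(-rT) = 0.9940179641
N(d1) = 0.7298239227
Delta = exp(-qT) * N(d1) = 1.0000000000 * 0.7298239227 = 0.729824


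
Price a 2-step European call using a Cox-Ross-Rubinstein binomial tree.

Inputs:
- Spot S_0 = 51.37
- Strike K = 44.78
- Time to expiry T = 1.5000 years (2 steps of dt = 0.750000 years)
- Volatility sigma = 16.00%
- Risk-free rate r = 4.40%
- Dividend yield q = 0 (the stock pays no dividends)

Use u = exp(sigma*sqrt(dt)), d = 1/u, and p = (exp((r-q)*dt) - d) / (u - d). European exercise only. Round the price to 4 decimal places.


dt = T/N = 0.750000
u = exp(sigma*sqrt(dt)) = 1.148623; d = 1/u = 0.870607
p = (exp((r-q)*dt) - d) / (u - d) = 0.586093
Discount per step: exp(-r*dt) = 0.967539
Stock lattice S(k, i) with i counting down-moves:
  k=0: S(0,0) = 51.3700
  k=1: S(1,0) = 59.0048; S(1,1) = 44.7231
  k=2: S(2,0) = 67.7743; S(2,1) = 51.3700; S(2,2) = 38.9363
Terminal payoffs V(N, i) = max(S_T - K, 0):
  V(2,0) = 22.994260; V(2,1) = 6.590000; V(2,2) = 0.000000
Backward induction: V(k, i) = exp(-r*dt) * [p * V(k+1, i) + (1-p) * V(k+1, i+1)].
  V(1,0) = exp(-r*dt) * [p*22.994260 + (1-p)*6.590000] = 15.678400
  V(1,1) = exp(-r*dt) * [p*6.590000 + (1-p)*0.000000] = 3.736974
  V(0,0) = exp(-r*dt) * [p*15.678400 + (1-p)*3.736974] = 10.387260

Answer: Price = V(0,0) = 10.3873


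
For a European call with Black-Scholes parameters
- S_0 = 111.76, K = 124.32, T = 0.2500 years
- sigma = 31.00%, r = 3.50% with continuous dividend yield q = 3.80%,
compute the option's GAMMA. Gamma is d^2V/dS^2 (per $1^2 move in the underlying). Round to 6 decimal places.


Answer: Gamma = 0.018888

Derivation:
d1 = -0.6144688495; d2 = -0.7694688495
phi(d1) = 0.3303097208; exp(-qT) = 0.9905449824; exp(-rT) = 0.9912881698
Gamma = exp(-qT) * phi(d1) / (S * sigma * sqrt(T)) = 0.9905449824 * 0.3303097208 / (111.7600 * 0.3100 * 0.5000000000) = 0.018888


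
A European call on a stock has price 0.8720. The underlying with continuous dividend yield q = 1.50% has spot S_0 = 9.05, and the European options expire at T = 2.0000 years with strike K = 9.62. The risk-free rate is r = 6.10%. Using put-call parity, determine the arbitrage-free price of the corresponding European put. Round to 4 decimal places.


Answer: Put price = 0.6046

Derivation:
Put-call parity: C - P = S_0 * exp(-qT) - K * exp(-rT).
S_0 * exp(-qT) = 9.0500 * 0.97044553 = 8.78253208
K * exp(-rT) = 9.6200 * 0.88514837 = 8.51512730
P = C - S*exp(-qT) + K*exp(-rT)
P = 0.8720 - 8.78253208 + 8.51512730 = 0.6046


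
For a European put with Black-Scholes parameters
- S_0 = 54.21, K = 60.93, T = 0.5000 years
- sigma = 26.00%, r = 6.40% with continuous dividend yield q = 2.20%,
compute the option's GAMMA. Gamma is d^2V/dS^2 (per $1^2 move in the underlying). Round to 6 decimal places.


Answer: Gamma = 0.036103

Derivation:
d1 = -0.4294872543; d2 = -0.6133350174
phi(d1) = 0.3637937532; exp(-qT) = 0.9890602788; exp(-rT) = 0.9685065821
Gamma = exp(-qT) * phi(d1) / (S * sigma * sqrt(T)) = 0.9890602788 * 0.3637937532 / (54.2100 * 0.2600 * 0.7071067812) = 0.036103


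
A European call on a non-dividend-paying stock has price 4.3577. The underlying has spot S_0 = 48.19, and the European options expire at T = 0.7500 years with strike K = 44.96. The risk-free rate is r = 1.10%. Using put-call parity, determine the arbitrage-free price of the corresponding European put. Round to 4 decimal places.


Answer: Put price = 0.7583

Derivation:
Put-call parity: C - P = S_0 * exp(-qT) - K * exp(-rT).
S_0 * exp(-qT) = 48.1900 * 1.00000000 = 48.19000000
K * exp(-rT) = 44.9600 * 0.99178394 = 44.59060585
P = C - S*exp(-qT) + K*exp(-rT)
P = 4.3577 - 48.19000000 + 44.59060585 = 0.7583


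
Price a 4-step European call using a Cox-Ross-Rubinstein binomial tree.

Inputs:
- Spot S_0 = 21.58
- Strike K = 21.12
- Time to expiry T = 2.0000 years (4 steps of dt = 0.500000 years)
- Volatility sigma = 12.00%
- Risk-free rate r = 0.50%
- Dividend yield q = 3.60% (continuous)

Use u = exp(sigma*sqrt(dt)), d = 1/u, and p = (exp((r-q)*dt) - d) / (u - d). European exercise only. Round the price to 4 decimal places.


Answer: Price = V(0,0) = 0.9920

Derivation:
dt = T/N = 0.500000
u = exp(sigma*sqrt(dt)) = 1.088557; d = 1/u = 0.918647
p = (exp((r-q)*dt) - d) / (u - d) = 0.388278
Discount per step: exp(-r*dt) = 0.997503
Stock lattice S(k, i) with i counting down-moves:
  k=0: S(0,0) = 21.5800
  k=1: S(1,0) = 23.4911; S(1,1) = 19.8244
  k=2: S(2,0) = 25.5714; S(2,1) = 21.5800; S(2,2) = 18.2116
  k=3: S(3,0) = 27.8359; S(3,1) = 23.4911; S(3,2) = 19.8244; S(3,3) = 16.7301
  k=4: S(4,0) = 30.3009; S(4,1) = 25.5714; S(4,2) = 21.5800; S(4,3) = 18.2116; S(4,4) = 15.3690
Terminal payoffs V(N, i) = max(S_T - K, 0):
  V(4,0) = 9.180924; V(4,1) = 4.451350; V(4,2) = 0.460000; V(4,3) = 0.000000; V(4,4) = 0.000000
Backward induction: V(k, i) = exp(-r*dt) * [p * V(k+1, i) + (1-p) * V(k+1, i+1)].
  V(3,0) = exp(-r*dt) * [p*9.180924 + (1-p)*4.451350] = 6.272039
  V(3,1) = exp(-r*dt) * [p*4.451350 + (1-p)*0.460000] = 2.004734
  V(3,2) = exp(-r*dt) * [p*0.460000 + (1-p)*0.000000] = 0.178162
  V(3,3) = exp(-r*dt) * [p*0.000000 + (1-p)*0.000000] = 0.000000
  V(2,0) = exp(-r*dt) * [p*6.272039 + (1-p)*2.004734] = 3.652491
  V(2,1) = exp(-r*dt) * [p*2.004734 + (1-p)*0.178162] = 0.885164
  V(2,2) = exp(-r*dt) * [p*0.178162 + (1-p)*0.000000] = 0.069004
  V(1,0) = exp(-r*dt) * [p*3.652491 + (1-p)*0.885164] = 1.954762
  V(1,1) = exp(-r*dt) * [p*0.885164 + (1-p)*0.069004] = 0.384937
  V(0,0) = exp(-r*dt) * [p*1.954762 + (1-p)*0.384937] = 0.991982


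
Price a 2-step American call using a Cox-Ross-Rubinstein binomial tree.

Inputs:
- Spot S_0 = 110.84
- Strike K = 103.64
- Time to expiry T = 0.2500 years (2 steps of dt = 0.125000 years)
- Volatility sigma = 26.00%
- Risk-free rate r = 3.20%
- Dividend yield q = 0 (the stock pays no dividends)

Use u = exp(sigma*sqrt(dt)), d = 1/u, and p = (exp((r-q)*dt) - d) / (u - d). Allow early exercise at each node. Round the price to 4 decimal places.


Answer: Price = V(0,0) = 10.8702

Derivation:
dt = T/N = 0.125000
u = exp(sigma*sqrt(dt)) = 1.096281; d = 1/u = 0.912175
p = (exp((r-q)*dt) - d) / (u - d) = 0.498805
Discount per step: exp(-r*dt) = 0.996008
Stock lattice S(k, i) with i counting down-moves:
  k=0: S(0,0) = 110.8400
  k=1: S(1,0) = 121.5118; S(1,1) = 101.1054
  k=2: S(2,0) = 133.2112; S(2,1) = 110.8400; S(2,2) = 92.2258
Terminal payoffs V(N, i) = max(S_T - K, 0):
  V(2,0) = 29.571153; V(2,1) = 7.200000; V(2,2) = 0.000000
Backward induction: V(k, i) = exp(-r*dt) * [p * V(k+1, i) + (1-p) * V(k+1, i+1)]; then take max(V_cont, immediate exercise) for American.
  V(1,0) = exp(-r*dt) * [p*29.571153 + (1-p)*7.200000] = 18.285559; exercise = 17.871827; V(1,0) = max -> 18.285559
  V(1,1) = exp(-r*dt) * [p*7.200000 + (1-p)*0.000000] = 3.577061; exercise = 0.000000; V(1,1) = max -> 3.577061
  V(0,0) = exp(-r*dt) * [p*18.285559 + (1-p)*3.577061] = 10.870169; exercise = 7.200000; V(0,0) = max -> 10.870169


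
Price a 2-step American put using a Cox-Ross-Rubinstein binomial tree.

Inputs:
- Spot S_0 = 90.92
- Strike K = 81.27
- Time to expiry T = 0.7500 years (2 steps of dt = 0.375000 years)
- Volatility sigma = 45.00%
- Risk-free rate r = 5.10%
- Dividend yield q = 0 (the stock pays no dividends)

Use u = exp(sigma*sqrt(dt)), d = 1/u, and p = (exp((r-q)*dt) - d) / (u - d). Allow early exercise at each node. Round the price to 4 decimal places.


dt = T/N = 0.375000
u = exp(sigma*sqrt(dt)) = 1.317278; d = 1/u = 0.759141
p = (exp((r-q)*dt) - d) / (u - d) = 0.466136
Discount per step: exp(-r*dt) = 0.981057
Stock lattice S(k, i) with i counting down-moves:
  k=0: S(0,0) = 90.9200
  k=1: S(1,0) = 119.7669; S(1,1) = 69.0211
  k=2: S(2,0) = 157.7664; S(2,1) = 90.9200; S(2,2) = 52.3968
Terminal payoffs V(N, i) = max(K - S_T, 0):
  V(2,0) = 0.000000; V(2,1) = 0.000000; V(2,2) = 28.873237
Backward induction: V(k, i) = exp(-r*dt) * [p * V(k+1, i) + (1-p) * V(k+1, i+1)]; then take max(V_cont, immediate exercise) for American.
  V(1,0) = exp(-r*dt) * [p*0.000000 + (1-p)*0.000000] = 0.000000; exercise = 0.000000; V(1,0) = max -> 0.000000
  V(1,1) = exp(-r*dt) * [p*0.000000 + (1-p)*28.873237] = 15.122374; exercise = 12.248890; V(1,1) = max -> 15.122374
  V(0,0) = exp(-r*dt) * [p*0.000000 + (1-p)*15.122374] = 7.920352; exercise = 0.000000; V(0,0) = max -> 7.920352

Answer: Price = V(0,0) = 7.9204


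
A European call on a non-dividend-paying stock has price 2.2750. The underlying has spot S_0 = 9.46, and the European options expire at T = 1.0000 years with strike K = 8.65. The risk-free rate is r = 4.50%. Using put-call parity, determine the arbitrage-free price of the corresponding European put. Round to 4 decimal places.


Answer: Put price = 1.0844

Derivation:
Put-call parity: C - P = S_0 * exp(-qT) - K * exp(-rT).
S_0 * exp(-qT) = 9.4600 * 1.00000000 = 9.46000000
K * exp(-rT) = 8.6500 * 0.95599748 = 8.26937822
P = C - S*exp(-qT) + K*exp(-rT)
P = 2.2750 - 9.46000000 + 8.26937822 = 1.0844


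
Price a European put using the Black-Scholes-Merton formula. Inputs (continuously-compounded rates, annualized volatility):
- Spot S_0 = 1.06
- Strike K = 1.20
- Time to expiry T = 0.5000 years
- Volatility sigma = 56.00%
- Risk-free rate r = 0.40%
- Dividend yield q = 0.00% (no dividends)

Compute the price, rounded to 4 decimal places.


d1 = (ln(S/K) + (r - q + 0.5*sigma^2) * T) / (sigma * sqrt(T)) = -0.11023959
d2 = d1 - sigma * sqrt(T) = -0.50621938
exp(-rT) = 0.99800200; exp(-qT) = 1.00000000
P = K * exp(-rT) * N(-d2) - S_0 * exp(-qT) * N(-d1)
N(-d1) = 0.54389032; N(-d2) = 0.69364868
P = 1.2000 * 0.99800200 * 0.69364868 - 1.0600 * 1.00000000 * 0.54389032 = 0.2542

Answer: Price = 0.2542


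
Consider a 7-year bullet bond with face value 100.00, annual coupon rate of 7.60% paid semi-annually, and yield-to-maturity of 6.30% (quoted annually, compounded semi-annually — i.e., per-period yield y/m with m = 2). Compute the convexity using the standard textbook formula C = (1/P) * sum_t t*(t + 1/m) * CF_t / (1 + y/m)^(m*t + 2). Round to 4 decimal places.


Coupon per period c = face * coupon_rate / m = 3.800000
Periods per year m = 2; per-period yield y/m = 0.031500
Number of cashflows N = 14
Cashflows (t years, CF_t, discount factor 1/(1+y/m)^(m*t), PV):
  t = 0.5000: CF_t = 3.800000, DF = 0.969462, PV = 3.683955
  t = 1.0000: CF_t = 3.800000, DF = 0.939856, PV = 3.571455
  t = 1.5000: CF_t = 3.800000, DF = 0.911155, PV = 3.462389
  t = 2.0000: CF_t = 3.800000, DF = 0.883330, PV = 3.356655
  t = 2.5000: CF_t = 3.800000, DF = 0.856355, PV = 3.254149
  t = 3.0000: CF_t = 3.800000, DF = 0.830204, PV = 3.154774
  t = 3.5000: CF_t = 3.800000, DF = 0.804851, PV = 3.058433
  t = 4.0000: CF_t = 3.800000, DF = 0.780272, PV = 2.965034
  t = 4.5000: CF_t = 3.800000, DF = 0.756444, PV = 2.874488
  t = 5.0000: CF_t = 3.800000, DF = 0.733344, PV = 2.786707
  t = 5.5000: CF_t = 3.800000, DF = 0.710949, PV = 2.701606
  t = 6.0000: CF_t = 3.800000, DF = 0.689238, PV = 2.619104
  t = 6.5000: CF_t = 3.800000, DF = 0.668190, PV = 2.539122
  t = 7.0000: CF_t = 103.800000, DF = 0.647785, PV = 67.240061
Price P = sum_t PV_t = 107.267933
Convexity numerator sum_t t*(t + 1/m) * CF_t / (1+y/m)^(m*t + 2):
  t = 0.5000: term = 1.731195
  t = 1.0000: term = 5.034982
  t = 1.5000: term = 9.762447
  t = 2.0000: term = 15.773868
  t = 2.5000: term = 22.938247
  t = 3.0000: term = 31.132861
  t = 3.5000: term = 40.242833
  t = 4.0000: term = 50.160722
  t = 4.5000: term = 60.786139
  t = 5.0000: term = 72.025371
  t = 5.5000: term = 83.791028
  t = 6.0000: term = 96.001706
  t = 6.5000: term = 108.581668
  t = 7.0000: term = 3317.790353
Convexity = (1/P) * sum = 3915.753419 / 107.267933 = 36.504418

Answer: Convexity = 36.5044


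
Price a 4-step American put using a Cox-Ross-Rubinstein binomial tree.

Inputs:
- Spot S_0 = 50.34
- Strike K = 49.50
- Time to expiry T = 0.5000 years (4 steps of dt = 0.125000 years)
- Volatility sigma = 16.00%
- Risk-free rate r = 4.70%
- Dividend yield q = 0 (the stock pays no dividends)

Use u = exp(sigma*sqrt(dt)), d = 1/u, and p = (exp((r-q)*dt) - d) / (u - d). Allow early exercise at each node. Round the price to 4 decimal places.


dt = T/N = 0.125000
u = exp(sigma*sqrt(dt)) = 1.058199; d = 1/u = 0.945002
p = (exp((r-q)*dt) - d) / (u - d) = 0.537915
Discount per step: exp(-r*dt) = 0.994142
Stock lattice S(k, i) with i counting down-moves:
  k=0: S(0,0) = 50.3400
  k=1: S(1,0) = 53.2697; S(1,1) = 47.5714
  k=2: S(2,0) = 56.3700; S(2,1) = 50.3400; S(2,2) = 44.9550
  k=3: S(3,0) = 59.6507; S(3,1) = 53.2697; S(3,2) = 47.5714; S(3,3) = 42.4826
  k=4: S(4,0) = 63.1223; S(4,1) = 56.3700; S(4,2) = 50.3400; S(4,3) = 44.9550; S(4,4) = 40.1461
Terminal payoffs V(N, i) = max(K - S_T, 0):
  V(4,0) = 0.000000; V(4,1) = 0.000000; V(4,2) = 0.000000; V(4,3) = 4.544959; V(4,4) = 9.353879
Backward induction: V(k, i) = exp(-r*dt) * [p * V(k+1, i) + (1-p) * V(k+1, i+1)]; then take max(V_cont, immediate exercise) for American.
  V(3,0) = exp(-r*dt) * [p*0.000000 + (1-p)*0.000000] = 0.000000; exercise = 0.000000; V(3,0) = max -> 0.000000
  V(3,1) = exp(-r*dt) * [p*0.000000 + (1-p)*0.000000] = 0.000000; exercise = 0.000000; V(3,1) = max -> 0.000000
  V(3,2) = exp(-r*dt) * [p*0.000000 + (1-p)*4.544959] = 2.087856; exercise = 1.928614; V(3,2) = max -> 2.087856
  V(3,3) = exp(-r*dt) * [p*4.544959 + (1-p)*9.353879] = 6.727449; exercise = 7.017409; V(3,3) = max -> 7.017409
  V(2,0) = exp(-r*dt) * [p*0.000000 + (1-p)*0.000000] = 0.000000; exercise = 0.000000; V(2,0) = max -> 0.000000
  V(2,1) = exp(-r*dt) * [p*0.000000 + (1-p)*2.087856] = 0.959116; exercise = 0.000000; V(2,1) = max -> 0.959116
  V(2,2) = exp(-r*dt) * [p*2.087856 + (1-p)*7.017409] = 4.340156; exercise = 4.544959; V(2,2) = max -> 4.544959
  V(1,0) = exp(-r*dt) * [p*0.000000 + (1-p)*0.959116] = 0.440597; exercise = 0.000000; V(1,0) = max -> 0.440597
  V(1,1) = exp(-r*dt) * [p*0.959116 + (1-p)*4.544959] = 2.600756; exercise = 1.928614; V(1,1) = max -> 2.600756
  V(0,0) = exp(-r*dt) * [p*0.440597 + (1-p)*2.600756] = 1.430346; exercise = 0.000000; V(0,0) = max -> 1.430346

Answer: Price = V(0,0) = 1.4303


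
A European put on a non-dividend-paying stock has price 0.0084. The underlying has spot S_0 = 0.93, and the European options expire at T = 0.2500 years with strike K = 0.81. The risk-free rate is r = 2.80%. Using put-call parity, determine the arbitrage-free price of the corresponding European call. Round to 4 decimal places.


Answer: Call price = 0.1341

Derivation:
Put-call parity: C - P = S_0 * exp(-qT) - K * exp(-rT).
S_0 * exp(-qT) = 0.9300 * 1.00000000 = 0.93000000
K * exp(-rT) = 0.8100 * 0.99302444 = 0.80434980
C = P + S*exp(-qT) - K*exp(-rT)
C = 0.0084 + 0.93000000 - 0.80434980 = 0.1341


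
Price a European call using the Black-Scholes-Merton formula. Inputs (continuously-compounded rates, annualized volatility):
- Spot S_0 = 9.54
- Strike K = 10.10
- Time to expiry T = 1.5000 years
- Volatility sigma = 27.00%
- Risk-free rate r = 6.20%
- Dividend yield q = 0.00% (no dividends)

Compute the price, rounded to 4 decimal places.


d1 = (ln(S/K) + (r - q + 0.5*sigma^2) * T) / (sigma * sqrt(T)) = 0.27407994
d2 = d1 - sigma * sqrt(T) = -0.05660117
exp(-rT) = 0.91119350; exp(-qT) = 1.00000000
C = S_0 * exp(-qT) * N(d1) - K * exp(-rT) * N(d2)
N(d1) = 0.60798841; N(d2) = 0.47743145
C = 9.5400 * 1.00000000 * 0.60798841 - 10.1000 * 0.91119350 * 0.47743145 = 1.4064

Answer: Price = 1.4064


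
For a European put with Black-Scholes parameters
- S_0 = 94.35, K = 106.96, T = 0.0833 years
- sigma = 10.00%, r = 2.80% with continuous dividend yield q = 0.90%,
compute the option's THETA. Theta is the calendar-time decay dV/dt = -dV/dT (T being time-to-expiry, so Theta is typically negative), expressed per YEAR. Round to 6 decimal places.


d1 = -4.2770970715; d2 = -4.3059588109
phi(d1) = 0.0000425123; exp(-qT) = 0.9992505810; exp(-rT) = 0.9976703179
Theta = -S*exp(-qT)*phi(d1)*sigma/(2*sqrt(T)) + r*K*exp(-rT)*N(-d2) - q*S*exp(-qT)*N(-d1)
N(-d1) = 0.9999905327; N(-d2) = 0.9999916868; sqrt(T) = 0.2886173938
Term 1 = -94.3500 * 0.9992505810 * 0.0000425123 * 0.1000 / (2 * 0.2886173938) = -0.0006943500
Term 2 = 0.0280 * 106.9600 * 0.9976703179 * 0.9999916868 = 2.9878780426
Term 3 = -0.0090 * 94.3500 * 0.9992505810 * 0.9999905327 = -0.8485055977
Theta = -0.0006943500 + (2.9878780426) + (-0.8485055977) = 2.138678

Answer: Theta = 2.138678


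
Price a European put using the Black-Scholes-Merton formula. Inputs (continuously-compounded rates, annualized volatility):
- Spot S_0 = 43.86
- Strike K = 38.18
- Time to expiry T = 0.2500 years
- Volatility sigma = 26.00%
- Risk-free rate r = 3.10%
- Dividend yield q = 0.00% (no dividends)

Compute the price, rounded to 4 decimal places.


Answer: Price = 0.3445

Derivation:
d1 = (ln(S/K) + (r - q + 0.5*sigma^2) * T) / (sigma * sqrt(T)) = 1.19146865
d2 = d1 - sigma * sqrt(T) = 1.06146865
exp(-rT) = 0.99227995; exp(-qT) = 1.00000000
P = K * exp(-rT) * N(-d2) - S_0 * exp(-qT) * N(-d1)
N(-d1) = 0.11673483; N(-d2) = 0.14423849
P = 38.1800 * 0.99227995 * 0.14423849 - 43.8600 * 1.00000000 * 0.11673483 = 0.3445


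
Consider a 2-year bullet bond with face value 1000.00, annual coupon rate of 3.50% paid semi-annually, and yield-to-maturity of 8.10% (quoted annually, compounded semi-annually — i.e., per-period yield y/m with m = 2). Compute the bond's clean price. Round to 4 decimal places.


Coupon per period c = face * coupon_rate / m = 17.500000
Periods per year m = 2; per-period yield y/m = 0.040500
Number of cashflows N = 4
Cashflows (t years, CF_t, discount factor 1/(1+y/m)^(m*t), PV):
  t = 0.5000: CF_t = 17.500000, DF = 0.961076, PV = 16.818837
  t = 1.0000: CF_t = 17.500000, DF = 0.923668, PV = 16.164188
  t = 1.5000: CF_t = 17.500000, DF = 0.887715, PV = 15.535019
  t = 2.0000: CF_t = 1017.500000, DF = 0.853162, PV = 868.092651
Price P = sum_t PV_t = 916.610695

Answer: Price = 916.6107


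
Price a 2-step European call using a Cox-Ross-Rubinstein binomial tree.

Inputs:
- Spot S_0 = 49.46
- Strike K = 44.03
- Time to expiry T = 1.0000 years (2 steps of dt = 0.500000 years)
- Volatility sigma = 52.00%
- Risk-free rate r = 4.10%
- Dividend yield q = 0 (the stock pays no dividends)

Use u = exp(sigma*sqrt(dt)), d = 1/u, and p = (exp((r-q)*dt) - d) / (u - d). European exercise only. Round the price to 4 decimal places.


Answer: Price = V(0,0) = 13.3897

Derivation:
dt = T/N = 0.500000
u = exp(sigma*sqrt(dt)) = 1.444402; d = 1/u = 0.692328
p = (exp((r-q)*dt) - d) / (u - d) = 0.436637
Discount per step: exp(-r*dt) = 0.979709
Stock lattice S(k, i) with i counting down-moves:
  k=0: S(0,0) = 49.4600
  k=1: S(1,0) = 71.4401; S(1,1) = 34.2425
  k=2: S(2,0) = 103.1883; S(2,1) = 49.4600; S(2,2) = 23.7071
Terminal payoffs V(N, i) = max(S_T - K, 0):
  V(2,0) = 59.158283; V(2,1) = 5.430000; V(2,2) = 0.000000
Backward induction: V(k, i) = exp(-r*dt) * [p * V(k+1, i) + (1-p) * V(k+1, i+1)].
  V(1,0) = exp(-r*dt) * [p*59.158283 + (1-p)*5.430000] = 28.303558
  V(1,1) = exp(-r*dt) * [p*5.430000 + (1-p)*0.000000] = 2.322831
  V(0,0) = exp(-r*dt) * [p*28.303558 + (1-p)*2.322831] = 13.389663


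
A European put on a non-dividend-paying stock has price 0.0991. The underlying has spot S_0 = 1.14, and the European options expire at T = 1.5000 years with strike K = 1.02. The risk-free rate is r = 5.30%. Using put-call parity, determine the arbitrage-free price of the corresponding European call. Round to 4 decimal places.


Put-call parity: C - P = S_0 * exp(-qT) - K * exp(-rT).
S_0 * exp(-qT) = 1.1400 * 1.00000000 = 1.14000000
K * exp(-rT) = 1.0200 * 0.92357802 = 0.94204958
C = P + S*exp(-qT) - K*exp(-rT)
C = 0.0991 + 1.14000000 - 0.94204958 = 0.2971

Answer: Call price = 0.2971


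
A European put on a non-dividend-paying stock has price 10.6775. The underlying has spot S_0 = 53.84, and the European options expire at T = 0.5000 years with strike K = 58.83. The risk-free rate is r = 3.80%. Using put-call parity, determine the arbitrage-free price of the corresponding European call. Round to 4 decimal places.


Put-call parity: C - P = S_0 * exp(-qT) - K * exp(-rT).
S_0 * exp(-qT) = 53.8400 * 1.00000000 = 53.84000000
K * exp(-rT) = 58.8300 * 0.98117936 = 57.72278188
C = P + S*exp(-qT) - K*exp(-rT)
C = 10.6775 + 53.84000000 - 57.72278188 = 6.7947

Answer: Call price = 6.7947


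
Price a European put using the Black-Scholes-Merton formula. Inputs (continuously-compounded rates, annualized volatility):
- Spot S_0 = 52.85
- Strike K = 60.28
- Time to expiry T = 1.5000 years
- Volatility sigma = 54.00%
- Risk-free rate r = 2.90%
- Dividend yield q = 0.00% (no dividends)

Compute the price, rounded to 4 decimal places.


d1 = (ln(S/K) + (r - q + 0.5*sigma^2) * T) / (sigma * sqrt(T)) = 0.19755791
d2 = d1 - sigma * sqrt(T) = -0.46380432
exp(-rT) = 0.95743255; exp(-qT) = 1.00000000
P = K * exp(-rT) * N(-d2) - S_0 * exp(-qT) * N(-d1)
N(-d1) = 0.42169549; N(-d2) = 0.67860603
P = 60.2800 * 0.95743255 * 0.67860603 - 52.8500 * 1.00000000 * 0.42169549 = 16.8785

Answer: Price = 16.8785


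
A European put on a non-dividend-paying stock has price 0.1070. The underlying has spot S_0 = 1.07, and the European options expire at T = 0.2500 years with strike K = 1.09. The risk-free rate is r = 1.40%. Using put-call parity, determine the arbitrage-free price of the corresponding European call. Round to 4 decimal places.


Answer: Call price = 0.0908

Derivation:
Put-call parity: C - P = S_0 * exp(-qT) - K * exp(-rT).
S_0 * exp(-qT) = 1.0700 * 1.00000000 = 1.07000000
K * exp(-rT) = 1.0900 * 0.99650612 = 1.08619167
C = P + S*exp(-qT) - K*exp(-rT)
C = 0.1070 + 1.07000000 - 1.08619167 = 0.0908


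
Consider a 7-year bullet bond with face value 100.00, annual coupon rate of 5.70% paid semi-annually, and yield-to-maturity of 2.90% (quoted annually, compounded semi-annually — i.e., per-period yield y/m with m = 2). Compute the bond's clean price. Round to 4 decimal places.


Answer: Price = 117.6237

Derivation:
Coupon per period c = face * coupon_rate / m = 2.850000
Periods per year m = 2; per-period yield y/m = 0.014500
Number of cashflows N = 14
Cashflows (t years, CF_t, discount factor 1/(1+y/m)^(m*t), PV):
  t = 0.5000: CF_t = 2.850000, DF = 0.985707, PV = 2.809266
  t = 1.0000: CF_t = 2.850000, DF = 0.971619, PV = 2.769114
  t = 1.5000: CF_t = 2.850000, DF = 0.957732, PV = 2.729535
  t = 2.0000: CF_t = 2.850000, DF = 0.944043, PV = 2.690523
  t = 2.5000: CF_t = 2.850000, DF = 0.930550, PV = 2.652068
  t = 3.0000: CF_t = 2.850000, DF = 0.917250, PV = 2.614162
  t = 3.5000: CF_t = 2.850000, DF = 0.904140, PV = 2.576799
  t = 4.0000: CF_t = 2.850000, DF = 0.891217, PV = 2.539969
  t = 4.5000: CF_t = 2.850000, DF = 0.878479, PV = 2.503666
  t = 5.0000: CF_t = 2.850000, DF = 0.865923, PV = 2.467882
  t = 5.5000: CF_t = 2.850000, DF = 0.853547, PV = 2.432609
  t = 6.0000: CF_t = 2.850000, DF = 0.841347, PV = 2.397840
  t = 6.5000: CF_t = 2.850000, DF = 0.829322, PV = 2.363568
  t = 7.0000: CF_t = 102.850000, DF = 0.817469, PV = 84.076684
Price P = sum_t PV_t = 117.623685


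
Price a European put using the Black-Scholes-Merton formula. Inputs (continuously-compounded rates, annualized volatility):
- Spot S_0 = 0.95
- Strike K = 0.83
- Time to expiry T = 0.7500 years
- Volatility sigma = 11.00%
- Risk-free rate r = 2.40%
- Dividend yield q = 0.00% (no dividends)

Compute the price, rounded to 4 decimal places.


d1 = (ln(S/K) + (r - q + 0.5*sigma^2) * T) / (sigma * sqrt(T)) = 1.65409575
d2 = d1 - sigma * sqrt(T) = 1.55883296
exp(-rT) = 0.98216103; exp(-qT) = 1.00000000
P = K * exp(-rT) * N(-d2) - S_0 * exp(-qT) * N(-d1)
N(-d1) = 0.04905403; N(-d2) = 0.05951796
P = 0.8300 * 0.98216103 * 0.05951796 - 0.9500 * 1.00000000 * 0.04905403 = 0.0019

Answer: Price = 0.0019


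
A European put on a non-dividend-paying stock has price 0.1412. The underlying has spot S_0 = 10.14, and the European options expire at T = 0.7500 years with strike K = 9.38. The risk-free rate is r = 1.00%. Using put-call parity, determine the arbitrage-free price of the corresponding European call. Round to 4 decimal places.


Put-call parity: C - P = S_0 * exp(-qT) - K * exp(-rT).
S_0 * exp(-qT) = 10.1400 * 1.00000000 = 10.14000000
K * exp(-rT) = 9.3800 * 0.99252805 = 9.30991315
C = P + S*exp(-qT) - K*exp(-rT)
C = 0.1412 + 10.14000000 - 9.30991315 = 0.9713

Answer: Call price = 0.9713


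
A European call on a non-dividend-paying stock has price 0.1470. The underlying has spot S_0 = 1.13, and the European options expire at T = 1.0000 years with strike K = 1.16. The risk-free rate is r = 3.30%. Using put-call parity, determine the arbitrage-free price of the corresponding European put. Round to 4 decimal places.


Put-call parity: C - P = S_0 * exp(-qT) - K * exp(-rT).
S_0 * exp(-qT) = 1.1300 * 1.00000000 = 1.13000000
K * exp(-rT) = 1.1600 * 0.96753856 = 1.12234473
P = C - S*exp(-qT) + K*exp(-rT)
P = 0.1470 - 1.13000000 + 1.12234473 = 0.1393

Answer: Put price = 0.1393


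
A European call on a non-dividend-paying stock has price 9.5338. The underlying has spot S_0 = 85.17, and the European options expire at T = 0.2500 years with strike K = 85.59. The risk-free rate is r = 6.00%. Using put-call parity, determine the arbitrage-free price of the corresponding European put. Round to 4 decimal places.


Put-call parity: C - P = S_0 * exp(-qT) - K * exp(-rT).
S_0 * exp(-qT) = 85.1700 * 1.00000000 = 85.17000000
K * exp(-rT) = 85.5900 * 0.98511194 = 84.31573091
P = C - S*exp(-qT) + K*exp(-rT)
P = 9.5338 - 85.17000000 + 84.31573091 = 8.6795

Answer: Put price = 8.6795


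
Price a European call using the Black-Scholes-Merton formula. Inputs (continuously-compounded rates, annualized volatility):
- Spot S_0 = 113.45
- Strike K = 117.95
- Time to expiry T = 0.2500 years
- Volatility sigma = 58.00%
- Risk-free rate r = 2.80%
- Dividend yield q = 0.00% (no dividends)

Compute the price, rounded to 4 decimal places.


Answer: Price = 11.5327

Derivation:
d1 = (ln(S/K) + (r - q + 0.5*sigma^2) * T) / (sigma * sqrt(T)) = 0.03500485
d2 = d1 - sigma * sqrt(T) = -0.25499515
exp(-rT) = 0.99302444; exp(-qT) = 1.00000000
C = S_0 * exp(-qT) * N(d1) - K * exp(-rT) * N(d2)
N(d1) = 0.51396206; N(d2) = 0.39936342
C = 113.4500 * 1.00000000 * 0.51396206 - 117.9500 * 0.99302444 * 0.39936342 = 11.5327
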